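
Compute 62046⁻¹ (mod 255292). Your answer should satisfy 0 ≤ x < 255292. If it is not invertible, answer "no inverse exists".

no inverse exists

Euclidean algorithm on 255292, 62046:
255292 = 4×62046 + 7108
62046 = 8×7108 + 5182
7108 = 1×5182 + 1926
5182 = 2×1926 + 1330
1926 = 1×1330 + 596
1330 = 2×596 + 138
596 = 4×138 + 44
138 = 3×44 + 6
44 = 7×6 + 2
6 = 3×2 + 0
gcd(62046, 255292) = 2 ≠ 1, so 62046 has no multiplicative inverse modulo 255292.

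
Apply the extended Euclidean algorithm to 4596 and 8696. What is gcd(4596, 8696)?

Apply Euclid's algorithm to 8696 and 4596:
8696 = 1·4596 + 4100
4596 = 1·4100 + 496
4100 = 8·496 + 132
496 = 3·132 + 100
132 = 1·100 + 32
100 = 3·32 + 4
32 = 8·4 + 0
gcd(4596, 8696) = 4.
Back-substituting:
4 = 100 − 3·32
4 = −3·132 + 4·100
4 = 4·496 − 15·132
4 = −15·4100 + 124·496
4 = 124·4596 − 139·4100
4 = −139·8696 + 263·4596
So 4 = (-139)·8696 + (263)·4596.

4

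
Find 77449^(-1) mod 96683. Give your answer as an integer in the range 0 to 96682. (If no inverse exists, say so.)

82925

gcd(96683, 77449) by repeated division:
96683 = 1·77449 + 19234
77449 = 4·19234 + 513
19234 = 37·513 + 253
513 = 2·253 + 7
253 = 36·7 + 1
7 = 7·1 + 0
The gcd is 1. Working backward:
1 = 253 − 36·7
1 = −36·513 + 73·253
1 = 73·19234 − 2737·513
1 = −2737·77449 + 11021·19234
1 = 11021·96683 − 13758·77449
So 77449·(-13758) ≡ 1 (mod 96683), and -13758 ≡ 82925 (mod 96683).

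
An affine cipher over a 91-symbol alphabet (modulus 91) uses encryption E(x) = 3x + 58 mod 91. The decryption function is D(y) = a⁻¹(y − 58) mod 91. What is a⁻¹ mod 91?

61

Extended Euclidean algorithm:
91 = 30*3 + 1
3 = 3*1 + 0
Since gcd(3, 91) = 1, back-substitute to write 1 as a combination:
1 = 91 − 30·3
Thus 3·(-30) ≡ 1 (mod 91); reducing, -30 mod 91 = 61.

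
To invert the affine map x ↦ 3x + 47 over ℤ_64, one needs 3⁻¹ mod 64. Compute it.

Apply the Euclidean algorithm to 64 and 3:
64 = 21×3 + 1
3 = 3×1 + 0
gcd = 1, so the inverse exists. Back-substitute:
1 = 64 − 21·3
Hence 3⁻¹ ≡ -21 ≡ 43 (mod 64).

43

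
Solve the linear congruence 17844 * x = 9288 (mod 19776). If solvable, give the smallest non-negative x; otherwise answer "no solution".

1418

First find gcd(17844, 19776):
19776 = 1×17844 + 1932
17844 = 9×1932 + 456
1932 = 4×456 + 108
456 = 4×108 + 24
108 = 4×24 + 12
24 = 2×12 + 0
gcd = 12 and 12 | 9288, so solutions exist. Divide through by 12: 1487x ≡ 774 (mod 1648).
Now find 1487⁻¹ mod 1648:
1648 = 1*1487 + 161
1487 = 9*161 + 38
161 = 4*38 + 9
38 = 4*9 + 2
9 = 4*2 + 1
2 = 2*1 + 0
Back-substitute:
1 = 9 − 4·2
1 = −4·38 + 17·9
1 = 17·161 − 72·38
1 = −72·1487 + 665·161
1 = 665·1648 − 737·1487
So 1487·(-737) ≡ 1 (mod 1648), i.e. 1487⁻¹ ≡ 911.
Then x ≡ 911·774 ≡ 1418 (mod 1648); the smallest non-negative solution is x = 1418.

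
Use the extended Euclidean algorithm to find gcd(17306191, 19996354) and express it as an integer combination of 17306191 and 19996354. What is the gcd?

7

Apply Euclid's algorithm to 19996354 and 17306191:
19996354 = 1·17306191 + 2690163
17306191 = 6·2690163 + 1165213
2690163 = 2·1165213 + 359737
1165213 = 3·359737 + 86002
359737 = 4·86002 + 15729
86002 = 5·15729 + 7357
15729 = 2·7357 + 1015
7357 = 7·1015 + 252
1015 = 4·252 + 7
252 = 36·7 + 0
gcd(17306191, 19996354) = 7.
Working backward:
7 = 1015 − 4·252
7 = −4·7357 + 29·1015
7 = 29·15729 − 62·7357
7 = −62·86002 + 339·15729
7 = 339·359737 − 1418·86002
7 = −1418·1165213 + 4593·359737
7 = 4593·2690163 − 10604·1165213
7 = −10604·17306191 + 68217·2690163
7 = 68217·19996354 − 78821·17306191
So 7 = (68217)·19996354 + (-78821)·17306191.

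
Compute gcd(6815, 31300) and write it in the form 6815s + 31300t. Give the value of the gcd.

Euclidean algorithm:
31300 = 4×6815 + 4040
6815 = 1×4040 + 2775
4040 = 1×2775 + 1265
2775 = 2×1265 + 245
1265 = 5×245 + 40
245 = 6×40 + 5
40 = 8×5 + 0
gcd(6815, 31300) = 5.
Working backward:
5 = 245 − 6·40
5 = −6·1265 + 31·245
5 = 31·2775 − 68·1265
5 = −68·4040 + 99·2775
5 = 99·6815 − 167·4040
5 = −167·31300 + 767·6815
So 5 = (-167)·31300 + (767)·6815.

5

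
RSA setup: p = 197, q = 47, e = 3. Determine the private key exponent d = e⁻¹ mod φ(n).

φ(n) = (p−1)(q−1) = 196·46 = 9016.
Need d with 3·d ≡ 1 (mod 9016). Apply the extended Euclidean algorithm:
9016 = 3005*3 + 1
3 = 3*1 + 0
Back-substitute:
1 = 9016 − 3005·3
So 3·(-3005) ≡ 1 (mod 9016), hence d ≡ -3005 ≡ 6011 (mod 9016).

6011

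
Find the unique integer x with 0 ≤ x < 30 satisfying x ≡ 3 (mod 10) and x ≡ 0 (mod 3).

Write x = 3 + 10·k. Then 10·k ≡ 0 − 3 ≡ 0 (mod 3).
Need 10⁻¹ mod 3. Extended Euclid on (3, 1):
3 = 3·1 + 0
10⁻¹ ≡ 1 (mod 3), so k ≡ 1·0 ≡ 0 (mod 3).
x = 3 + 10·0 = 3.

3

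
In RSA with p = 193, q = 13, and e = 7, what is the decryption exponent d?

1975

φ(n) = (p−1)(q−1) = 192·12 = 2304.
Need d with 7·d ≡ 1 (mod 2304). Apply the extended Euclidean algorithm:
2304 = 329·7 + 1
7 = 7·1 + 0
Back-substitute:
1 = 2304 − 329·7
So 7·(-329) ≡ 1 (mod 2304), hence d ≡ -329 ≡ 1975 (mod 2304).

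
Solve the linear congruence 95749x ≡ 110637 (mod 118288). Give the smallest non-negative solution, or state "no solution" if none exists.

25753

First find gcd(95749, 118288):
118288 = 1·95749 + 22539
95749 = 4·22539 + 5593
22539 = 4·5593 + 167
5593 = 33·167 + 82
167 = 2·82 + 3
82 = 27·3 + 1
3 = 3·1 + 0
gcd = 1, so a unique solution mod 118288 exists.
Back-substitute for the Bézout coefficients:
1 = 82 − 27·3
1 = −27·167 + 55·82
1 = 55·5593 − 1842·167
1 = −1842·22539 + 7423·5593
1 = 7423·95749 − 31534·22539
1 = −31534·118288 + 38957·95749
So 95749·(38957) ≡ 1 (mod 118288), giving 95749⁻¹ ≡ 38957.
x ≡ 95749⁻¹·110637 ≡ 38957·110637 ≡ 25753 (mod 118288).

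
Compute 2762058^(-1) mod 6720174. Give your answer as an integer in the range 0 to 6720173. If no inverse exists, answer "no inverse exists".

Euclidean algorithm on 6720174, 2762058:
6720174 = 2*2762058 + 1196058
2762058 = 2*1196058 + 369942
1196058 = 3*369942 + 86232
369942 = 4*86232 + 25014
86232 = 3*25014 + 11190
25014 = 2*11190 + 2634
11190 = 4*2634 + 654
2634 = 4*654 + 18
654 = 36*18 + 6
18 = 3*6 + 0
The gcd is 6, not 1, hence no inverse exists.

no inverse exists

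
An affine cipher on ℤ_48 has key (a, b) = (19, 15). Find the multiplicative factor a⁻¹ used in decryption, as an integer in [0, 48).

43

Extended Euclidean algorithm:
48 = 2*19 + 10
19 = 1*10 + 9
10 = 1*9 + 1
9 = 9*1 + 0
gcd = 1, so the inverse exists. Back-substitute:
1 = 10 − 9
1 = −19 + 2·10
1 = 2·48 − 5·19
Hence 19⁻¹ ≡ -5 ≡ 43 (mod 48).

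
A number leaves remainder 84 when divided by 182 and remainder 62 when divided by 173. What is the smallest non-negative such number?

6636

Write x = 84 + 182·k. Then 182·k ≡ 62 − 84 ≡ 151 (mod 173).
Need 182⁻¹ mod 173. Extended Euclid on (173, 9):
173 = 19·9 + 2
9 = 4·2 + 1
2 = 2·1 + 0
Back-substitute:
1 = 9 − 4·2
1 = −4·173 + 77·9
182⁻¹ ≡ 77 (mod 173), so k ≡ 77·151 ≡ 36 (mod 173).
x = 84 + 182·36 = 6636.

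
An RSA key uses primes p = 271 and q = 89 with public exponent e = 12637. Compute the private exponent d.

12853

φ(n) = (p−1)(q−1) = 270·88 = 23760.
Need d with 12637·d ≡ 1 (mod 23760). Apply the extended Euclidean algorithm:
23760 = 1*12637 + 11123
12637 = 1*11123 + 1514
11123 = 7*1514 + 525
1514 = 2*525 + 464
525 = 1*464 + 61
464 = 7*61 + 37
61 = 1*37 + 24
37 = 1*24 + 13
24 = 1*13 + 11
13 = 1*11 + 2
11 = 5*2 + 1
2 = 2*1 + 0
Back-substitute:
1 = 11 − 5·2
1 = −5·13 + 6·11
1 = 6·24 − 11·13
1 = −11·37 + 17·24
1 = 17·61 − 28·37
1 = −28·464 + 213·61
1 = 213·525 − 241·464
1 = −241·1514 + 695·525
1 = 695·11123 − 5106·1514
1 = −5106·12637 + 5801·11123
1 = 5801·23760 − 10907·12637
So 12637·(-10907) ≡ 1 (mod 23760), hence d ≡ -10907 ≡ 12853 (mod 23760).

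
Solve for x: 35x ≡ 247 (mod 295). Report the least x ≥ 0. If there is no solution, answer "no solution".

gcd(35, 295):
295 = 8×35 + 15
35 = 2×15 + 5
15 = 3×5 + 0
gcd = 5, but 5 ∤ 247, so the congruence has no solution.

no solution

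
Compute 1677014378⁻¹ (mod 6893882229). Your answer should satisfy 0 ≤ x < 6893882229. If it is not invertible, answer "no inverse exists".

Compute gcd(1677014378, 6893882229):
6893882229 = 4*1677014378 + 185824717
1677014378 = 9*185824717 + 4591925
185824717 = 40*4591925 + 2147717
4591925 = 2*2147717 + 296491
2147717 = 7*296491 + 72280
296491 = 4*72280 + 7371
72280 = 9*7371 + 5941
7371 = 1*5941 + 1430
5941 = 4*1430 + 221
1430 = 6*221 + 104
221 = 2*104 + 13
104 = 8*13 + 0
The gcd is 13, not 1, hence no inverse exists.

no inverse exists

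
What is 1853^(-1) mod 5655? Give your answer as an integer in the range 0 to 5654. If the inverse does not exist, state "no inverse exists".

Run Euclid on (5655, 1853):
5655 = 3·1853 + 96
1853 = 19·96 + 29
96 = 3·29 + 9
29 = 3·9 + 2
9 = 4·2 + 1
2 = 2·1 + 0
gcd = 1, so the inverse exists. Back-substitute:
1 = 9 − 4·2
1 = −4·29 + 13·9
1 = 13·96 − 43·29
1 = −43·1853 + 830·96
1 = 830·5655 − 2533·1853
Thus 1853·(-2533) ≡ 1 (mod 5655); reducing, -2533 mod 5655 = 3122.

3122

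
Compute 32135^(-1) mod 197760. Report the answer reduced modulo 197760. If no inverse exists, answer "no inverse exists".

Compute gcd(32135, 197760):
197760 = 6·32135 + 4950
32135 = 6·4950 + 2435
4950 = 2·2435 + 80
2435 = 30·80 + 35
80 = 2·35 + 10
35 = 3·10 + 5
10 = 2·5 + 0
The gcd is 5, not 1, hence no inverse exists.

no inverse exists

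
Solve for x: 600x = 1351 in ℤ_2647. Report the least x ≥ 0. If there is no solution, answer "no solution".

739

First find gcd(600, 2647):
2647 = 4×600 + 247
600 = 2×247 + 106
247 = 2×106 + 35
106 = 3×35 + 1
35 = 35×1 + 0
gcd = 1, so a unique solution mod 2647 exists.
Back-substitute for the Bézout coefficients:
1 = 106 − 3·35
1 = −3·247 + 7·106
1 = 7·600 − 17·247
1 = −17·2647 + 75·600
So 600·(75) ≡ 1 (mod 2647), giving 600⁻¹ ≡ 75.
x ≡ 600⁻¹·1351 ≡ 75·1351 ≡ 739 (mod 2647).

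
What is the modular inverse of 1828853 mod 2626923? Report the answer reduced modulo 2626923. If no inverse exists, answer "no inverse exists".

Euclidean algorithm on 2626923, 1828853:
2626923 = 1×1828853 + 798070
1828853 = 2×798070 + 232713
798070 = 3×232713 + 99931
232713 = 2×99931 + 32851
99931 = 3×32851 + 1378
32851 = 23×1378 + 1157
1378 = 1×1157 + 221
1157 = 5×221 + 52
221 = 4×52 + 13
52 = 4×13 + 0
Since gcd = 13 > 1, 1828853 is not a unit mod 2626923.

no inverse exists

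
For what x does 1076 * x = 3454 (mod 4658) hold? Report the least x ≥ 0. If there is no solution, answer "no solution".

First find gcd(1076, 4658):
4658 = 4·1076 + 354
1076 = 3·354 + 14
354 = 25·14 + 4
14 = 3·4 + 2
4 = 2·2 + 0
gcd = 2 and 2 | 3454, so solutions exist. Divide through by 2: 538x ≡ 1727 (mod 2329).
Now find 538⁻¹ mod 2329:
2329 = 4·538 + 177
538 = 3·177 + 7
177 = 25·7 + 2
7 = 3·2 + 1
2 = 2·1 + 0
Back-substitute:
1 = 7 − 3·2
1 = −3·177 + 76·7
1 = 76·538 − 231·177
1 = −231·2329 + 1000·538
So 538⁻¹ ≡ 1000 (mod 2329).
Then x ≡ 1000·1727 ≡ 1211 (mod 2329); the smallest non-negative solution is x = 1211.

1211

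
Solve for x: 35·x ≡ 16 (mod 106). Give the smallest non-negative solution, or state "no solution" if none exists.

First find gcd(35, 106):
106 = 3·35 + 1
35 = 35·1 + 0
gcd = 1, so a unique solution mod 106 exists.
Back-substitute for the Bézout coefficients:
1 = 106 − 3·35
So 35·(-3) ≡ 1 (mod 106), giving 35⁻¹ ≡ 103.
x ≡ 35⁻¹·16 ≡ 103·16 ≡ 58 (mod 106).

58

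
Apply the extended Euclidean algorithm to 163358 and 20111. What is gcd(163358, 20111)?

13

Euclidean algorithm:
163358 = 8·20111 + 2470
20111 = 8·2470 + 351
2470 = 7·351 + 13
351 = 27·13 + 0
gcd(163358, 20111) = 13.
Back-substituting:
13 = 2470 − 7·351
13 = −7·20111 + 57·2470
13 = 57·163358 − 463·20111
So 13 = (57)·163358 + (-463)·20111.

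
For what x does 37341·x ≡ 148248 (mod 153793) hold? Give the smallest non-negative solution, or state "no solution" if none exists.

First find gcd(37341, 153793):
153793 = 4·37341 + 4429
37341 = 8·4429 + 1909
4429 = 2·1909 + 611
1909 = 3·611 + 76
611 = 8·76 + 3
76 = 25·3 + 1
3 = 3·1 + 0
gcd = 1, so a unique solution mod 153793 exists.
Back-substitute for the Bézout coefficients:
1 = 76 − 25·3
1 = −25·611 + 201·76
1 = 201·1909 − 628·611
1 = −628·4429 + 1457·1909
1 = 1457·37341 − 12284·4429
1 = −12284·153793 + 50593·37341
So 37341·(50593) ≡ 1 (mod 153793), giving 37341⁻¹ ≡ 50593.
x ≡ 37341⁻¹·148248 ≡ 50593·148248 ≡ 134040 (mod 153793).

134040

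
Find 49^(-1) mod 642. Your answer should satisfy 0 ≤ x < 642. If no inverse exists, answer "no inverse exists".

511

Extended Euclidean algorithm:
642 = 13*49 + 5
49 = 9*5 + 4
5 = 1*4 + 1
4 = 4*1 + 0
gcd = 1, so the inverse exists. Back-substitute:
1 = 5 − 4
1 = −49 + 10·5
1 = 10·642 − 131·49
Thus 49·(-131) ≡ 1 (mod 642); reducing, -131 mod 642 = 511.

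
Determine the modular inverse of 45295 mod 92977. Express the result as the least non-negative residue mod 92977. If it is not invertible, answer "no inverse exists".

Run Euclid on (92977, 45295):
92977 = 2·45295 + 2387
45295 = 18·2387 + 2329
2387 = 1·2329 + 58
2329 = 40·58 + 9
58 = 6·9 + 4
9 = 2·4 + 1
4 = 4·1 + 0
The gcd is 1. Working backward:
1 = 9 − 2·4
1 = −2·58 + 13·9
1 = 13·2329 − 522·58
1 = −522·2387 + 535·2329
1 = 535·45295 − 10152·2387
1 = −10152·92977 + 20839·45295
So 45295·20839 ≡ 1 (mod 92977).

20839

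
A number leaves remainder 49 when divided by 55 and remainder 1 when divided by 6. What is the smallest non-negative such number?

Write x = 49 + 55·k. Then 55·k ≡ 1 − 49 ≡ 0 (mod 6).
Need 55⁻¹ mod 6. Extended Euclid on (6, 1):
6 = 6*1 + 0
55⁻¹ ≡ 1 (mod 6), so k ≡ 1·0 ≡ 0 (mod 6).
x = 49 + 55·0 = 49.

49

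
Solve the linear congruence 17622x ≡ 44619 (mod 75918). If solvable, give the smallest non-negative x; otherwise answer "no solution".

gcd(17622, 75918):
75918 = 4·17622 + 5430
17622 = 3·5430 + 1332
5430 = 4·1332 + 102
1332 = 13·102 + 6
102 = 17·6 + 0
gcd = 6, but 6 ∤ 44619, so the congruence has no solution.

no solution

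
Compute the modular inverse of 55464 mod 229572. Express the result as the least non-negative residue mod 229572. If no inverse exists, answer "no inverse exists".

Euclidean algorithm on 229572, 55464:
229572 = 4×55464 + 7716
55464 = 7×7716 + 1452
7716 = 5×1452 + 456
1452 = 3×456 + 84
456 = 5×84 + 36
84 = 2×36 + 12
36 = 3×12 + 0
The gcd is 12, not 1, hence no inverse exists.

no inverse exists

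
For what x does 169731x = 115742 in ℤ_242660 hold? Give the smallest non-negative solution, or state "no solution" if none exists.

First find gcd(169731, 242660):
242660 = 1×169731 + 72929
169731 = 2×72929 + 23873
72929 = 3×23873 + 1310
23873 = 18×1310 + 293
1310 = 4×293 + 138
293 = 2×138 + 17
138 = 8×17 + 2
17 = 8×2 + 1
2 = 2×1 + 0
gcd = 1, so a unique solution mod 242660 exists.
Back-substitute for the Bézout coefficients:
1 = 17 − 8·2
1 = −8·138 + 65·17
1 = 65·293 − 138·138
1 = −138·1310 + 617·293
1 = 617·23873 − 11244·1310
1 = −11244·72929 + 34349·23873
1 = 34349·169731 − 79942·72929
1 = −79942·242660 + 114291·169731
So 169731·(114291) ≡ 1 (mod 242660), giving 169731⁻¹ ≡ 114291.
x ≡ 169731⁻¹·115742 ≡ 114291·115742 ≡ 144342 (mod 242660).

144342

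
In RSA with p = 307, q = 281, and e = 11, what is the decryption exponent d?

77891

φ(n) = (p−1)(q−1) = 306·280 = 85680.
Need d with 11·d ≡ 1 (mod 85680). Apply the extended Euclidean algorithm:
85680 = 7789*11 + 1
11 = 11*1 + 0
Back-substitute:
1 = 85680 − 7789·11
So 11·(-7789) ≡ 1 (mod 85680), hence d ≡ -7789 ≡ 77891 (mod 85680).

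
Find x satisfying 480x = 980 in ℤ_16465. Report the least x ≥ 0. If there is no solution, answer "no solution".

First find gcd(480, 16465):
16465 = 34*480 + 145
480 = 3*145 + 45
145 = 3*45 + 10
45 = 4*10 + 5
10 = 2*5 + 0
gcd = 5 and 5 | 980, so solutions exist. Divide through by 5: 96x ≡ 196 (mod 3293).
Now find 96⁻¹ mod 3293:
3293 = 34×96 + 29
96 = 3×29 + 9
29 = 3×9 + 2
9 = 4×2 + 1
2 = 2×1 + 0
Back-substitute:
1 = 9 − 4·2
1 = −4·29 + 13·9
1 = 13·96 − 43·29
1 = −43·3293 + 1475·96
So 96⁻¹ ≡ 1475 (mod 3293).
Then x ≡ 1475·196 ≡ 2609 (mod 3293); the smallest non-negative solution is x = 2609.

2609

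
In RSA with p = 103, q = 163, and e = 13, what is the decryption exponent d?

15253

φ(n) = (p−1)(q−1) = 102·162 = 16524.
Need d with 13·d ≡ 1 (mod 16524). Apply the extended Euclidean algorithm:
16524 = 1271×13 + 1
13 = 13×1 + 0
Back-substitute:
1 = 16524 − 1271·13
So 13·(-1271) ≡ 1 (mod 16524), hence d ≡ -1271 ≡ 15253 (mod 16524).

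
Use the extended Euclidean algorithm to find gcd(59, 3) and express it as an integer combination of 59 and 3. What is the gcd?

Repeated division:
59 = 19*3 + 2
3 = 1*2 + 1
2 = 2*1 + 0
gcd(59, 3) = 1.
Back-substituting:
1 = 3 − 2
1 = −59 + 20·3
So 1 = (-1)·59 + (20)·3.

1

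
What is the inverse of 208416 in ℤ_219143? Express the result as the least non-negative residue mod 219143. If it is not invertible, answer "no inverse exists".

213668

Extended Euclidean algorithm:
219143 = 1·208416 + 10727
208416 = 19·10727 + 4603
10727 = 2·4603 + 1521
4603 = 3·1521 + 40
1521 = 38·40 + 1
40 = 40·1 + 0
gcd = 1, so the inverse exists. Back-substitute:
1 = 1521 − 38·40
1 = −38·4603 + 115·1521
1 = 115·10727 − 268·4603
1 = −268·208416 + 5207·10727
1 = 5207·219143 − 5475·208416
Hence 208416⁻¹ ≡ -5475 ≡ 213668 (mod 219143).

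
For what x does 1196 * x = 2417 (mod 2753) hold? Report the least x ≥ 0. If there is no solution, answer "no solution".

101

First find gcd(1196, 2753):
2753 = 2*1196 + 361
1196 = 3*361 + 113
361 = 3*113 + 22
113 = 5*22 + 3
22 = 7*3 + 1
3 = 3*1 + 0
gcd = 1, so a unique solution mod 2753 exists.
Back-substitute for the Bézout coefficients:
1 = 22 − 7·3
1 = −7·113 + 36·22
1 = 36·361 − 115·113
1 = −115·1196 + 381·361
1 = 381·2753 − 877·1196
So 1196·(-877) ≡ 1 (mod 2753), giving 1196⁻¹ ≡ 1876.
x ≡ 1196⁻¹·2417 ≡ 1876·2417 ≡ 101 (mod 2753).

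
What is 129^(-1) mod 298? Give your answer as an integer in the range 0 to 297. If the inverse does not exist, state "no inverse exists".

67

gcd(298, 129) by repeated division:
298 = 2·129 + 40
129 = 3·40 + 9
40 = 4·9 + 4
9 = 2·4 + 1
4 = 4·1 + 0
Since gcd(129, 298) = 1, back-substitute to write 1 as a combination:
1 = 9 − 2·4
1 = −2·40 + 9·9
1 = 9·129 − 29·40
1 = −29·298 + 67·129
So 129·67 ≡ 1 (mod 298).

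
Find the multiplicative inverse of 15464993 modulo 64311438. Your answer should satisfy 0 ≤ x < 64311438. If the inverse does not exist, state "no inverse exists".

Run Euclid on (64311438, 15464993):
64311438 = 4·15464993 + 2451466
15464993 = 6·2451466 + 756197
2451466 = 3·756197 + 182875
756197 = 4·182875 + 24697
182875 = 7·24697 + 9996
24697 = 2·9996 + 4705
9996 = 2·4705 + 586
4705 = 8·586 + 17
586 = 34·17 + 8
17 = 2·8 + 1
8 = 8·1 + 0
gcd = 1, so the inverse exists. Back-substitute:
1 = 17 − 2·8
1 = −2·586 + 69·17
1 = 69·4705 − 554·586
1 = −554·9996 + 1177·4705
1 = 1177·24697 − 2908·9996
1 = −2908·182875 + 21533·24697
1 = 21533·756197 − 89040·182875
1 = −89040·2451466 + 288653·756197
1 = 288653·15464993 − 1820958·2451466
1 = −1820958·64311438 + 7572485·15464993
So 15464993·7572485 ≡ 1 (mod 64311438).

7572485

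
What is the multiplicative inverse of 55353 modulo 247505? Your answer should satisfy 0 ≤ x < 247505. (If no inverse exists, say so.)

Extended Euclidean algorithm:
247505 = 4*55353 + 26093
55353 = 2*26093 + 3167
26093 = 8*3167 + 757
3167 = 4*757 + 139
757 = 5*139 + 62
139 = 2*62 + 15
62 = 4*15 + 2
15 = 7*2 + 1
2 = 2*1 + 0
gcd = 1, so the inverse exists. Back-substitute:
1 = 15 − 7·2
1 = −7·62 + 29·15
1 = 29·139 − 65·62
1 = −65·757 + 354·139
1 = 354·3167 − 1481·757
1 = −1481·26093 + 12202·3167
1 = 12202·55353 − 25885·26093
1 = −25885·247505 + 115742·55353
So 55353·115742 ≡ 1 (mod 247505).

115742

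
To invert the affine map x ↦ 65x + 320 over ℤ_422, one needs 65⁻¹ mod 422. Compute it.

13

gcd(422, 65) by repeated division:
422 = 6×65 + 32
65 = 2×32 + 1
32 = 32×1 + 0
The gcd is 1. Working backward:
1 = 65 − 2·32
1 = −2·422 + 13·65
So 65·13 ≡ 1 (mod 422).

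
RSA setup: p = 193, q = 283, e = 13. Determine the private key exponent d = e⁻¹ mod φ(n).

4165

φ(n) = (p−1)(q−1) = 192·282 = 54144.
Need d with 13·d ≡ 1 (mod 54144). Apply the extended Euclidean algorithm:
54144 = 4164·13 + 12
13 = 1·12 + 1
12 = 12·1 + 0
Back-substitute:
1 = 13 − 12
1 = −54144 + 4165·13
So 13·4165 ≡ 1 (mod 54144), hence d = 4165.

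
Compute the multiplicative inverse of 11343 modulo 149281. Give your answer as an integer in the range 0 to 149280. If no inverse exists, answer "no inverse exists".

Apply the Euclidean algorithm to 149281 and 11343:
149281 = 13×11343 + 1822
11343 = 6×1822 + 411
1822 = 4×411 + 178
411 = 2×178 + 55
178 = 3×55 + 13
55 = 4×13 + 3
13 = 4×3 + 1
3 = 3×1 + 0
gcd = 1, so the inverse exists. Back-substitute:
1 = 13 − 4·3
1 = −4·55 + 17·13
1 = 17·178 − 55·55
1 = −55·411 + 127·178
1 = 127·1822 − 563·411
1 = −563·11343 + 3505·1822
1 = 3505·149281 − 46128·11343
Thus 11343·(-46128) ≡ 1 (mod 149281); reducing, -46128 mod 149281 = 103153.

103153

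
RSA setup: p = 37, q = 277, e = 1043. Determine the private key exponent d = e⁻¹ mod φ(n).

φ(n) = (p−1)(q−1) = 36·276 = 9936.
Need d with 1043·d ≡ 1 (mod 9936). Apply the extended Euclidean algorithm:
9936 = 9*1043 + 549
1043 = 1*549 + 494
549 = 1*494 + 55
494 = 8*55 + 54
55 = 1*54 + 1
54 = 54*1 + 0
Back-substitute:
1 = 55 − 54
1 = −494 + 9·55
1 = 9·549 − 10·494
1 = −10·1043 + 19·549
1 = 19·9936 − 181·1043
So 1043·(-181) ≡ 1 (mod 9936), hence d ≡ -181 ≡ 9755 (mod 9936).

9755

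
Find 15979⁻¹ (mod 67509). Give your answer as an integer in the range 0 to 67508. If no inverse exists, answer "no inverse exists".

4453

gcd(67509, 15979) by repeated division:
67509 = 4*15979 + 3593
15979 = 4*3593 + 1607
3593 = 2*1607 + 379
1607 = 4*379 + 91
379 = 4*91 + 15
91 = 6*15 + 1
15 = 15*1 + 0
Since gcd(15979, 67509) = 1, back-substitute to write 1 as a combination:
1 = 91 − 6·15
1 = −6·379 + 25·91
1 = 25·1607 − 106·379
1 = −106·3593 + 237·1607
1 = 237·15979 − 1054·3593
1 = −1054·67509 + 4453·15979
So 15979·4453 ≡ 1 (mod 67509).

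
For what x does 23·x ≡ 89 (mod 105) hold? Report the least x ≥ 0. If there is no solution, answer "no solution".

13

First find gcd(23, 105):
105 = 4×23 + 13
23 = 1×13 + 10
13 = 1×10 + 3
10 = 3×3 + 1
3 = 3×1 + 0
gcd = 1, so a unique solution mod 105 exists.
Back-substitute for the Bézout coefficients:
1 = 10 − 3·3
1 = −3·13 + 4·10
1 = 4·23 − 7·13
1 = −7·105 + 32·23
So 23·(32) ≡ 1 (mod 105), giving 23⁻¹ ≡ 32.
x ≡ 23⁻¹·89 ≡ 32·89 ≡ 13 (mod 105).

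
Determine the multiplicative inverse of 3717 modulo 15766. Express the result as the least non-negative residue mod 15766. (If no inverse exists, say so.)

4793

gcd(15766, 3717) by repeated division:
15766 = 4×3717 + 898
3717 = 4×898 + 125
898 = 7×125 + 23
125 = 5×23 + 10
23 = 2×10 + 3
10 = 3×3 + 1
3 = 3×1 + 0
Since gcd(3717, 15766) = 1, back-substitute to write 1 as a combination:
1 = 10 − 3·3
1 = −3·23 + 7·10
1 = 7·125 − 38·23
1 = −38·898 + 273·125
1 = 273·3717 − 1130·898
1 = −1130·15766 + 4793·3717
So 3717·4793 ≡ 1 (mod 15766).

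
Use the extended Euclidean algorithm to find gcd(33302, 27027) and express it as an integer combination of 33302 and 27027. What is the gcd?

Euclidean algorithm:
33302 = 1×27027 + 6275
27027 = 4×6275 + 1927
6275 = 3×1927 + 494
1927 = 3×494 + 445
494 = 1×445 + 49
445 = 9×49 + 4
49 = 12×4 + 1
4 = 4×1 + 0
gcd(33302, 27027) = 1.
Express as a combination:
1 = 49 − 12·4
1 = −12·445 + 109·49
1 = 109·494 − 121·445
1 = −121·1927 + 472·494
1 = 472·6275 − 1537·1927
1 = −1537·27027 + 6620·6275
1 = 6620·33302 − 8157·27027
So 1 = (6620)·33302 + (-8157)·27027.

1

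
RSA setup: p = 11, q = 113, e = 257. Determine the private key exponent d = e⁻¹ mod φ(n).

φ(n) = (p−1)(q−1) = 10·112 = 1120.
Need d with 257·d ≡ 1 (mod 1120). Apply the extended Euclidean algorithm:
1120 = 4×257 + 92
257 = 2×92 + 73
92 = 1×73 + 19
73 = 3×19 + 16
19 = 1×16 + 3
16 = 5×3 + 1
3 = 3×1 + 0
Back-substitute:
1 = 16 − 5·3
1 = −5·19 + 6·16
1 = 6·73 − 23·19
1 = −23·92 + 29·73
1 = 29·257 − 81·92
1 = −81·1120 + 353·257
So 257·353 ≡ 1 (mod 1120), hence d = 353.

353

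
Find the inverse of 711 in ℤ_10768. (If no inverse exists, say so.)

7527

Apply the Euclidean algorithm to 10768 and 711:
10768 = 15·711 + 103
711 = 6·103 + 93
103 = 1·93 + 10
93 = 9·10 + 3
10 = 3·3 + 1
3 = 3·1 + 0
gcd = 1, so the inverse exists. Back-substitute:
1 = 10 − 3·3
1 = −3·93 + 28·10
1 = 28·103 − 31·93
1 = −31·711 + 214·103
1 = 214·10768 − 3241·711
So 711·(-3241) ≡ 1 (mod 10768), and -3241 ≡ 7527 (mod 10768).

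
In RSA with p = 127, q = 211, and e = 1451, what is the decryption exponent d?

φ(n) = (p−1)(q−1) = 126·210 = 26460.
Need d with 1451·d ≡ 1 (mod 26460). Apply the extended Euclidean algorithm:
26460 = 18·1451 + 342
1451 = 4·342 + 83
342 = 4·83 + 10
83 = 8·10 + 3
10 = 3·3 + 1
3 = 3·1 + 0
Back-substitute:
1 = 10 − 3·3
1 = −3·83 + 25·10
1 = 25·342 − 103·83
1 = −103·1451 + 437·342
1 = 437·26460 − 7969·1451
So 1451·(-7969) ≡ 1 (mod 26460), hence d ≡ -7969 ≡ 18491 (mod 26460).

18491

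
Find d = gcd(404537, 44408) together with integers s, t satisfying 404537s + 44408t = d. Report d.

7

Apply Euclid's algorithm to 404537 and 44408:
404537 = 9·44408 + 4865
44408 = 9·4865 + 623
4865 = 7·623 + 504
623 = 1·504 + 119
504 = 4·119 + 28
119 = 4·28 + 7
28 = 4·7 + 0
gcd(404537, 44408) = 7.
Back-substituting:
7 = 119 − 4·28
7 = −4·504 + 17·119
7 = 17·623 − 21·504
7 = −21·4865 + 164·623
7 = 164·44408 − 1497·4865
7 = −1497·404537 + 13637·44408
So 7 = (-1497)·404537 + (13637)·44408.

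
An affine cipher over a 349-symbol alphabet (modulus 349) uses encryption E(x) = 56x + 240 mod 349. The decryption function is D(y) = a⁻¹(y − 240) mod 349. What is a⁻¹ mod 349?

gcd(349, 56) by repeated division:
349 = 6×56 + 13
56 = 4×13 + 4
13 = 3×4 + 1
4 = 4×1 + 0
Since gcd(56, 349) = 1, back-substitute to write 1 as a combination:
1 = 13 − 3·4
1 = −3·56 + 13·13
1 = 13·349 − 81·56
Thus 56·(-81) ≡ 1 (mod 349); reducing, -81 mod 349 = 268.

268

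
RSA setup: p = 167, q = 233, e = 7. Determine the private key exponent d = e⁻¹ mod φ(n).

22007

φ(n) = (p−1)(q−1) = 166·232 = 38512.
Need d with 7·d ≡ 1 (mod 38512). Apply the extended Euclidean algorithm:
38512 = 5501*7 + 5
7 = 1*5 + 2
5 = 2*2 + 1
2 = 2*1 + 0
Back-substitute:
1 = 5 − 2·2
1 = −2·7 + 3·5
1 = 3·38512 − 16505·7
So 7·(-16505) ≡ 1 (mod 38512), hence d ≡ -16505 ≡ 22007 (mod 38512).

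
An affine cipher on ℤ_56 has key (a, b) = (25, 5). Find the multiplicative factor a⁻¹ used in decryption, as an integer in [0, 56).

gcd(56, 25) by repeated division:
56 = 2×25 + 6
25 = 4×6 + 1
6 = 6×1 + 0
Since gcd(25, 56) = 1, back-substitute to write 1 as a combination:
1 = 25 − 4·6
1 = −4·56 + 9·25
So 25·9 ≡ 1 (mod 56).

9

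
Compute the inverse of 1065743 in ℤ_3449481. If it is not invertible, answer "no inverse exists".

Compute gcd(1065743, 3449481):
3449481 = 3*1065743 + 252252
1065743 = 4*252252 + 56735
252252 = 4*56735 + 25312
56735 = 2*25312 + 6111
25312 = 4*6111 + 868
6111 = 7*868 + 35
868 = 24*35 + 28
35 = 1*28 + 7
28 = 4*7 + 0
The gcd is 7, not 1, hence no inverse exists.

no inverse exists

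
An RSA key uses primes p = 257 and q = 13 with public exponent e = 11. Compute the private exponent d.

φ(n) = (p−1)(q−1) = 256·12 = 3072.
Need d with 11·d ≡ 1 (mod 3072). Apply the extended Euclidean algorithm:
3072 = 279×11 + 3
11 = 3×3 + 2
3 = 1×2 + 1
2 = 2×1 + 0
Back-substitute:
1 = 3 − 2
1 = −11 + 4·3
1 = 4·3072 − 1117·11
So 11·(-1117) ≡ 1 (mod 3072), hence d ≡ -1117 ≡ 1955 (mod 3072).

1955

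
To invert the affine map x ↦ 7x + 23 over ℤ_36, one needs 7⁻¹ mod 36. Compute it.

31

Extended Euclidean algorithm:
36 = 5×7 + 1
7 = 7×1 + 0
The gcd is 1. Working backward:
1 = 36 − 5·7
Hence 7⁻¹ ≡ -5 ≡ 31 (mod 36).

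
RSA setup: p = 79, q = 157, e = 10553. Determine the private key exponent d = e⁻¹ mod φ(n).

4385

φ(n) = (p−1)(q−1) = 78·156 = 12168.
Need d with 10553·d ≡ 1 (mod 12168). Apply the extended Euclidean algorithm:
12168 = 1·10553 + 1615
10553 = 6·1615 + 863
1615 = 1·863 + 752
863 = 1·752 + 111
752 = 6·111 + 86
111 = 1·86 + 25
86 = 3·25 + 11
25 = 2·11 + 3
11 = 3·3 + 2
3 = 1·2 + 1
2 = 2·1 + 0
Back-substitute:
1 = 3 − 2
1 = −11 + 4·3
1 = 4·25 − 9·11
1 = −9·86 + 31·25
1 = 31·111 − 40·86
1 = −40·752 + 271·111
1 = 271·863 − 311·752
1 = −311·1615 + 582·863
1 = 582·10553 − 3803·1615
1 = −3803·12168 + 4385·10553
So 10553·4385 ≡ 1 (mod 12168), hence d = 4385.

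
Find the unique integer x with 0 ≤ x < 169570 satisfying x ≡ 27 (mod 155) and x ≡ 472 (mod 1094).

153632

Write x = 27 + 155·k. Then 155·k ≡ 472 − 27 ≡ 445 (mod 1094).
Need 155⁻¹ mod 1094. Extended Euclid on (1094, 155):
1094 = 7*155 + 9
155 = 17*9 + 2
9 = 4*2 + 1
2 = 2*1 + 0
Back-substitute:
1 = 9 − 4·2
1 = −4·155 + 69·9
1 = 69·1094 − 487·155
155⁻¹ ≡ 607 (mod 1094), so k ≡ 607·445 ≡ 991 (mod 1094).
x = 27 + 155·991 = 153632.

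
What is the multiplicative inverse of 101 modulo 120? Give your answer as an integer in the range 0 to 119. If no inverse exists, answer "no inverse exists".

Apply the Euclidean algorithm to 120 and 101:
120 = 1*101 + 19
101 = 5*19 + 6
19 = 3*6 + 1
6 = 6*1 + 0
gcd = 1, so the inverse exists. Back-substitute:
1 = 19 − 3·6
1 = −3·101 + 16·19
1 = 16·120 − 19·101
Thus 101·(-19) ≡ 1 (mod 120); reducing, -19 mod 120 = 101.

101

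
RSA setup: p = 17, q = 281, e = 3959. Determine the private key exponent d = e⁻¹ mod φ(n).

φ(n) = (p−1)(q−1) = 16·280 = 4480.
Need d with 3959·d ≡ 1 (mod 4480). Apply the extended Euclidean algorithm:
4480 = 1×3959 + 521
3959 = 7×521 + 312
521 = 1×312 + 209
312 = 1×209 + 103
209 = 2×103 + 3
103 = 34×3 + 1
3 = 3×1 + 0
Back-substitute:
1 = 103 − 34·3
1 = −34·209 + 69·103
1 = 69·312 − 103·209
1 = −103·521 + 172·312
1 = 172·3959 − 1307·521
1 = −1307·4480 + 1479·3959
So 3959·1479 ≡ 1 (mod 4480), hence d = 1479.

1479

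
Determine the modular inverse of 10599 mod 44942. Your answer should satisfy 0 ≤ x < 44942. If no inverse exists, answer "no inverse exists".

Extended Euclidean algorithm:
44942 = 4*10599 + 2546
10599 = 4*2546 + 415
2546 = 6*415 + 56
415 = 7*56 + 23
56 = 2*23 + 10
23 = 2*10 + 3
10 = 3*3 + 1
3 = 3*1 + 0
The gcd is 1. Working backward:
1 = 10 − 3·3
1 = −3·23 + 7·10
1 = 7·56 − 17·23
1 = −17·415 + 126·56
1 = 126·2546 − 773·415
1 = −773·10599 + 3218·2546
1 = 3218·44942 − 13645·10599
Thus 10599·(-13645) ≡ 1 (mod 44942); reducing, -13645 mod 44942 = 31297.

31297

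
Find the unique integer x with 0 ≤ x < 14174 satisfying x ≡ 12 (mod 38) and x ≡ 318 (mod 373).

Write x = 12 + 38·k. Then 38·k ≡ 318 − 12 ≡ 306 (mod 373).
Need 38⁻¹ mod 373. Extended Euclid on (373, 38):
373 = 9×38 + 31
38 = 1×31 + 7
31 = 4×7 + 3
7 = 2×3 + 1
3 = 3×1 + 0
Back-substitute:
1 = 7 − 2·3
1 = −2·31 + 9·7
1 = 9·38 − 11·31
1 = −11·373 + 108·38
38⁻¹ ≡ 108 (mod 373), so k ≡ 108·306 ≡ 224 (mod 373).
x = 12 + 38·224 = 8524.

8524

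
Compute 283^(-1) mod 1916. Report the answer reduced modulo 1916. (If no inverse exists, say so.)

Apply the Euclidean algorithm to 1916 and 283:
1916 = 6×283 + 218
283 = 1×218 + 65
218 = 3×65 + 23
65 = 2×23 + 19
23 = 1×19 + 4
19 = 4×4 + 3
4 = 1×3 + 1
3 = 3×1 + 0
Since gcd(283, 1916) = 1, back-substitute to write 1 as a combination:
1 = 4 − 3
1 = −19 + 5·4
1 = 5·23 − 6·19
1 = −6·65 + 17·23
1 = 17·218 − 57·65
1 = −57·283 + 74·218
1 = 74·1916 − 501·283
So 283·(-501) ≡ 1 (mod 1916), and -501 ≡ 1415 (mod 1916).

1415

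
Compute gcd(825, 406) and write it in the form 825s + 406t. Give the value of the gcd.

Euclidean algorithm:
825 = 2·406 + 13
406 = 31·13 + 3
13 = 4·3 + 1
3 = 3·1 + 0
gcd(825, 406) = 1.
Express as a combination:
1 = 13 − 4·3
1 = −4·406 + 125·13
1 = 125·825 − 254·406
So 1 = (125)·825 + (-254)·406.

1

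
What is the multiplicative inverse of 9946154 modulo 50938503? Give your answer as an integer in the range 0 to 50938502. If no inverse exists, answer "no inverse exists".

34698350

Run Euclid on (50938503, 9946154):
50938503 = 5·9946154 + 1207733
9946154 = 8·1207733 + 284290
1207733 = 4·284290 + 70573
284290 = 4·70573 + 1998
70573 = 35·1998 + 643
1998 = 3·643 + 69
643 = 9·69 + 22
69 = 3·22 + 3
22 = 7·3 + 1
3 = 3·1 + 0
gcd = 1, so the inverse exists. Back-substitute:
1 = 22 − 7·3
1 = −7·69 + 22·22
1 = 22·643 − 205·69
1 = −205·1998 + 637·643
1 = 637·70573 − 22500·1998
1 = −22500·284290 + 90637·70573
1 = 90637·1207733 − 385048·284290
1 = −385048·9946154 + 3171021·1207733
1 = 3171021·50938503 − 16240153·9946154
Hence 9946154⁻¹ ≡ -16240153 ≡ 34698350 (mod 50938503).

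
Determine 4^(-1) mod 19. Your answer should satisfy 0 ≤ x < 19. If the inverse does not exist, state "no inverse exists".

5

Run Euclid on (19, 4):
19 = 4*4 + 3
4 = 1*3 + 1
3 = 3*1 + 0
Since gcd(4, 19) = 1, back-substitute to write 1 as a combination:
1 = 4 − 3
1 = −19 + 5·4
So 4·5 ≡ 1 (mod 19).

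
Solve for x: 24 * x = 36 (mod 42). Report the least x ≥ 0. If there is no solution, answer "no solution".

5

First find gcd(24, 42):
42 = 1×24 + 18
24 = 1×18 + 6
18 = 3×6 + 0
gcd = 6 and 6 | 36, so solutions exist. Divide through by 6: 4x ≡ 6 (mod 7).
Now find 4⁻¹ mod 7:
7 = 1*4 + 3
4 = 1*3 + 1
3 = 3*1 + 0
Back-substitute:
1 = 4 − 3
1 = −7 + 2·4
So 4⁻¹ ≡ 2 (mod 7).
Then x ≡ 2·6 ≡ 5 (mod 7); the smallest non-negative solution is x = 5.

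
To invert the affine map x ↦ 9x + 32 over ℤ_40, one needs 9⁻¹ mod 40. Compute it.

9

gcd(40, 9) by repeated division:
40 = 4×9 + 4
9 = 2×4 + 1
4 = 4×1 + 0
The gcd is 1. Working backward:
1 = 9 − 2·4
1 = −2·40 + 9·9
So 9·9 ≡ 1 (mod 40).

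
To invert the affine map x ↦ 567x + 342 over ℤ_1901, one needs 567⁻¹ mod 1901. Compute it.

979

Apply the Euclidean algorithm to 1901 and 567:
1901 = 3*567 + 200
567 = 2*200 + 167
200 = 1*167 + 33
167 = 5*33 + 2
33 = 16*2 + 1
2 = 2*1 + 0
The gcd is 1. Working backward:
1 = 33 − 16·2
1 = −16·167 + 81·33
1 = 81·200 − 97·167
1 = −97·567 + 275·200
1 = 275·1901 − 922·567
Thus 567·(-922) ≡ 1 (mod 1901); reducing, -922 mod 1901 = 979.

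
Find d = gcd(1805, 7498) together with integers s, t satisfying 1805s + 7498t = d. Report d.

1

Apply Euclid's algorithm to 7498 and 1805:
7498 = 4*1805 + 278
1805 = 6*278 + 137
278 = 2*137 + 4
137 = 34*4 + 1
4 = 4*1 + 0
gcd(1805, 7498) = 1.
Back-substituting:
1 = 137 − 34·4
1 = −34·278 + 69·137
1 = 69·1805 − 448·278
1 = −448·7498 + 1861·1805
So 1 = (-448)·7498 + (1861)·1805.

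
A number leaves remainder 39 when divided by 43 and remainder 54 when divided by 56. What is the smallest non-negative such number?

Write x = 39 + 43·k. Then 43·k ≡ 54 − 39 ≡ 15 (mod 56).
Need 43⁻¹ mod 56. Extended Euclid on (56, 43):
56 = 1×43 + 13
43 = 3×13 + 4
13 = 3×4 + 1
4 = 4×1 + 0
Back-substitute:
1 = 13 − 3·4
1 = −3·43 + 10·13
1 = 10·56 − 13·43
43⁻¹ ≡ 43 (mod 56), so k ≡ 43·15 ≡ 29 (mod 56).
x = 39 + 43·29 = 1286.

1286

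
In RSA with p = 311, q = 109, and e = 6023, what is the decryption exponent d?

φ(n) = (p−1)(q−1) = 310·108 = 33480.
Need d with 6023·d ≡ 1 (mod 33480). Apply the extended Euclidean algorithm:
33480 = 5×6023 + 3365
6023 = 1×3365 + 2658
3365 = 1×2658 + 707
2658 = 3×707 + 537
707 = 1×537 + 170
537 = 3×170 + 27
170 = 6×27 + 8
27 = 3×8 + 3
8 = 2×3 + 2
3 = 1×2 + 1
2 = 2×1 + 0
Back-substitute:
1 = 3 − 2
1 = −8 + 3·3
1 = 3·27 − 10·8
1 = −10·170 + 63·27
1 = 63·537 − 199·170
1 = −199·707 + 262·537
1 = 262·2658 − 985·707
1 = −985·3365 + 1247·2658
1 = 1247·6023 − 2232·3365
1 = −2232·33480 + 12407·6023
So 6023·12407 ≡ 1 (mod 33480), hence d = 12407.

12407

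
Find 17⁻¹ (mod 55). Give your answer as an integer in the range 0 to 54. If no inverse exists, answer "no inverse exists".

Run Euclid on (55, 17):
55 = 3*17 + 4
17 = 4*4 + 1
4 = 4*1 + 0
Since gcd(17, 55) = 1, back-substitute to write 1 as a combination:
1 = 17 − 4·4
1 = −4·55 + 13·17
So 17·13 ≡ 1 (mod 55).

13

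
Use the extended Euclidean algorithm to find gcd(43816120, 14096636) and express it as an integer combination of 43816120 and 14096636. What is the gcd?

Apply Euclid's algorithm to 43816120 and 14096636:
43816120 = 3*14096636 + 1526212
14096636 = 9*1526212 + 360728
1526212 = 4*360728 + 83300
360728 = 4*83300 + 27528
83300 = 3*27528 + 716
27528 = 38*716 + 320
716 = 2*320 + 76
320 = 4*76 + 16
76 = 4*16 + 12
16 = 1*12 + 4
12 = 3*4 + 0
gcd(43816120, 14096636) = 4.
Working backward:
4 = 16 − 12
4 = −76 + 5·16
4 = 5·320 − 21·76
4 = −21·716 + 47·320
4 = 47·27528 − 1807·716
4 = −1807·83300 + 5468·27528
4 = 5468·360728 − 23679·83300
4 = −23679·1526212 + 100184·360728
4 = 100184·14096636 − 925335·1526212
4 = −925335·43816120 + 2876189·14096636
So 4 = (-925335)·43816120 + (2876189)·14096636.

4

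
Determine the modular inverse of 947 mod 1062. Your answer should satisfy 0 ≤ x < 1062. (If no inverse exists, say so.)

Extended Euclidean algorithm:
1062 = 1·947 + 115
947 = 8·115 + 27
115 = 4·27 + 7
27 = 3·7 + 6
7 = 1·6 + 1
6 = 6·1 + 0
The gcd is 1. Working backward:
1 = 7 − 6
1 = −27 + 4·7
1 = 4·115 − 17·27
1 = −17·947 + 140·115
1 = 140·1062 − 157·947
Thus 947·(-157) ≡ 1 (mod 1062); reducing, -157 mod 1062 = 905.

905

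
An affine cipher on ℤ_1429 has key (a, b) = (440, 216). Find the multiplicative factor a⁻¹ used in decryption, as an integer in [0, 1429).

1075

Run Euclid on (1429, 440):
1429 = 3×440 + 109
440 = 4×109 + 4
109 = 27×4 + 1
4 = 4×1 + 0
gcd = 1, so the inverse exists. Back-substitute:
1 = 109 − 27·4
1 = −27·440 + 109·109
1 = 109·1429 − 354·440
Hence 440⁻¹ ≡ -354 ≡ 1075 (mod 1429).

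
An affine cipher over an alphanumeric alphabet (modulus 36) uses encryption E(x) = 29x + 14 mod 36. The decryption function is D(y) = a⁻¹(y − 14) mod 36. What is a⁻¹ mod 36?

5

Apply the Euclidean algorithm to 36 and 29:
36 = 1·29 + 7
29 = 4·7 + 1
7 = 7·1 + 0
The gcd is 1. Working backward:
1 = 29 − 4·7
1 = −4·36 + 5·29
So 29·5 ≡ 1 (mod 36).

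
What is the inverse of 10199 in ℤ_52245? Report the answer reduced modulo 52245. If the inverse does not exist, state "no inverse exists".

43844

Run Euclid on (52245, 10199):
52245 = 5·10199 + 1250
10199 = 8·1250 + 199
1250 = 6·199 + 56
199 = 3·56 + 31
56 = 1·31 + 25
31 = 1·25 + 6
25 = 4·6 + 1
6 = 6·1 + 0
The gcd is 1. Working backward:
1 = 25 − 4·6
1 = −4·31 + 5·25
1 = 5·56 − 9·31
1 = −9·199 + 32·56
1 = 32·1250 − 201·199
1 = −201·10199 + 1640·1250
1 = 1640·52245 − 8401·10199
Hence 10199⁻¹ ≡ -8401 ≡ 43844 (mod 52245).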